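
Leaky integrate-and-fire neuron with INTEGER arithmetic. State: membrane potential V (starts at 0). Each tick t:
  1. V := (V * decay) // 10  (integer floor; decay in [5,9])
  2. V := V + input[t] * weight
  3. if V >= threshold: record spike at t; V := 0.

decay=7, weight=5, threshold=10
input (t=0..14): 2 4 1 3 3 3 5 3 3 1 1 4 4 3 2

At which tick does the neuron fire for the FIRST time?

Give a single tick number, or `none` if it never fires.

t=0: input=2 -> V=0 FIRE
t=1: input=4 -> V=0 FIRE
t=2: input=1 -> V=5
t=3: input=3 -> V=0 FIRE
t=4: input=3 -> V=0 FIRE
t=5: input=3 -> V=0 FIRE
t=6: input=5 -> V=0 FIRE
t=7: input=3 -> V=0 FIRE
t=8: input=3 -> V=0 FIRE
t=9: input=1 -> V=5
t=10: input=1 -> V=8
t=11: input=4 -> V=0 FIRE
t=12: input=4 -> V=0 FIRE
t=13: input=3 -> V=0 FIRE
t=14: input=2 -> V=0 FIRE

Answer: 0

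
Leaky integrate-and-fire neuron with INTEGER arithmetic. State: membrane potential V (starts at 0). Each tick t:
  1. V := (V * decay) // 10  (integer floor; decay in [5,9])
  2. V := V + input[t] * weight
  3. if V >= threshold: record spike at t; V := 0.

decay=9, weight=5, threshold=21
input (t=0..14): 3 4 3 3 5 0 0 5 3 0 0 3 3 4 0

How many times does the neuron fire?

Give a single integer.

t=0: input=3 -> V=15
t=1: input=4 -> V=0 FIRE
t=2: input=3 -> V=15
t=3: input=3 -> V=0 FIRE
t=4: input=5 -> V=0 FIRE
t=5: input=0 -> V=0
t=6: input=0 -> V=0
t=7: input=5 -> V=0 FIRE
t=8: input=3 -> V=15
t=9: input=0 -> V=13
t=10: input=0 -> V=11
t=11: input=3 -> V=0 FIRE
t=12: input=3 -> V=15
t=13: input=4 -> V=0 FIRE
t=14: input=0 -> V=0

Answer: 6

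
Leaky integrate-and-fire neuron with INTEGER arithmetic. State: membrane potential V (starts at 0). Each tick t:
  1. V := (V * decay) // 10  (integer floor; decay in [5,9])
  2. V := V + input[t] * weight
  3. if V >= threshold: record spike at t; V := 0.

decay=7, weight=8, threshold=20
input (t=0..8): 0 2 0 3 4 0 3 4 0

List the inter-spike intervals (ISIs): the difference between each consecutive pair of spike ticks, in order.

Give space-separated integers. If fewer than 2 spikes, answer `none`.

t=0: input=0 -> V=0
t=1: input=2 -> V=16
t=2: input=0 -> V=11
t=3: input=3 -> V=0 FIRE
t=4: input=4 -> V=0 FIRE
t=5: input=0 -> V=0
t=6: input=3 -> V=0 FIRE
t=7: input=4 -> V=0 FIRE
t=8: input=0 -> V=0

Answer: 1 2 1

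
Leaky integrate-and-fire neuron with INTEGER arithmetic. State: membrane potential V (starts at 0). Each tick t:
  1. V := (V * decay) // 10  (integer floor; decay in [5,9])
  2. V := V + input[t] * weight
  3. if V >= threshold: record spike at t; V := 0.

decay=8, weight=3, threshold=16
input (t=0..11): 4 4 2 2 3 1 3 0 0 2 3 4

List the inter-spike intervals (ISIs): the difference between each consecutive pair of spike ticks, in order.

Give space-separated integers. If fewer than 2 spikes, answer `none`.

Answer: 3 6

Derivation:
t=0: input=4 -> V=12
t=1: input=4 -> V=0 FIRE
t=2: input=2 -> V=6
t=3: input=2 -> V=10
t=4: input=3 -> V=0 FIRE
t=5: input=1 -> V=3
t=6: input=3 -> V=11
t=7: input=0 -> V=8
t=8: input=0 -> V=6
t=9: input=2 -> V=10
t=10: input=3 -> V=0 FIRE
t=11: input=4 -> V=12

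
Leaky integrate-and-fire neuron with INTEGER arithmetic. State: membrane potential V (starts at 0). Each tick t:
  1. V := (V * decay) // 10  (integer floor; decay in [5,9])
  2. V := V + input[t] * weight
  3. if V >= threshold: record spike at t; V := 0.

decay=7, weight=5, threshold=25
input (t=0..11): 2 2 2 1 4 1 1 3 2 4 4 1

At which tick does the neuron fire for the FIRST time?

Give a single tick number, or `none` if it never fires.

t=0: input=2 -> V=10
t=1: input=2 -> V=17
t=2: input=2 -> V=21
t=3: input=1 -> V=19
t=4: input=4 -> V=0 FIRE
t=5: input=1 -> V=5
t=6: input=1 -> V=8
t=7: input=3 -> V=20
t=8: input=2 -> V=24
t=9: input=4 -> V=0 FIRE
t=10: input=4 -> V=20
t=11: input=1 -> V=19

Answer: 4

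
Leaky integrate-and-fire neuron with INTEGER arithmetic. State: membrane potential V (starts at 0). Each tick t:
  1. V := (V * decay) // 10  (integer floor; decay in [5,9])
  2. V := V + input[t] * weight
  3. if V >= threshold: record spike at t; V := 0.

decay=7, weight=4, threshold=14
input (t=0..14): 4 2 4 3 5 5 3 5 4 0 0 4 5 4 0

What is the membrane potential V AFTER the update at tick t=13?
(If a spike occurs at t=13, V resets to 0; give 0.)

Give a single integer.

t=0: input=4 -> V=0 FIRE
t=1: input=2 -> V=8
t=2: input=4 -> V=0 FIRE
t=3: input=3 -> V=12
t=4: input=5 -> V=0 FIRE
t=5: input=5 -> V=0 FIRE
t=6: input=3 -> V=12
t=7: input=5 -> V=0 FIRE
t=8: input=4 -> V=0 FIRE
t=9: input=0 -> V=0
t=10: input=0 -> V=0
t=11: input=4 -> V=0 FIRE
t=12: input=5 -> V=0 FIRE
t=13: input=4 -> V=0 FIRE
t=14: input=0 -> V=0

Answer: 0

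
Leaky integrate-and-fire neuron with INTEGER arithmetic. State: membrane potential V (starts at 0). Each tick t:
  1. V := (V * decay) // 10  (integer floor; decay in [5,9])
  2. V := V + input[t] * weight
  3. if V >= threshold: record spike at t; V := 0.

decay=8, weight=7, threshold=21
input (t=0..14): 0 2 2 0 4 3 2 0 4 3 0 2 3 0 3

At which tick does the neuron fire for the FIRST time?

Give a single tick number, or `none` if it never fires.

Answer: 2

Derivation:
t=0: input=0 -> V=0
t=1: input=2 -> V=14
t=2: input=2 -> V=0 FIRE
t=3: input=0 -> V=0
t=4: input=4 -> V=0 FIRE
t=5: input=3 -> V=0 FIRE
t=6: input=2 -> V=14
t=7: input=0 -> V=11
t=8: input=4 -> V=0 FIRE
t=9: input=3 -> V=0 FIRE
t=10: input=0 -> V=0
t=11: input=2 -> V=14
t=12: input=3 -> V=0 FIRE
t=13: input=0 -> V=0
t=14: input=3 -> V=0 FIRE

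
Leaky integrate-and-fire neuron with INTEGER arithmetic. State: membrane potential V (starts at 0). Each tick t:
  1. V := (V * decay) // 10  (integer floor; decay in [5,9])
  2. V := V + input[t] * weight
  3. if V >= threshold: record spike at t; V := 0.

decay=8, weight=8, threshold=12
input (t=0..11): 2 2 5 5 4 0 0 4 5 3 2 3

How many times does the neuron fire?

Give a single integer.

Answer: 10

Derivation:
t=0: input=2 -> V=0 FIRE
t=1: input=2 -> V=0 FIRE
t=2: input=5 -> V=0 FIRE
t=3: input=5 -> V=0 FIRE
t=4: input=4 -> V=0 FIRE
t=5: input=0 -> V=0
t=6: input=0 -> V=0
t=7: input=4 -> V=0 FIRE
t=8: input=5 -> V=0 FIRE
t=9: input=3 -> V=0 FIRE
t=10: input=2 -> V=0 FIRE
t=11: input=3 -> V=0 FIRE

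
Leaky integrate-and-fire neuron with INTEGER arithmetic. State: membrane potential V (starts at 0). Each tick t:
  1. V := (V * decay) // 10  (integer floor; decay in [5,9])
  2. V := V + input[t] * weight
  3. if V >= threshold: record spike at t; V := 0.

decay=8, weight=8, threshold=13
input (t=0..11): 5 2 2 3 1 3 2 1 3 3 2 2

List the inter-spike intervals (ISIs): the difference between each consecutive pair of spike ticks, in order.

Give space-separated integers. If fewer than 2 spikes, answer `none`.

t=0: input=5 -> V=0 FIRE
t=1: input=2 -> V=0 FIRE
t=2: input=2 -> V=0 FIRE
t=3: input=3 -> V=0 FIRE
t=4: input=1 -> V=8
t=5: input=3 -> V=0 FIRE
t=6: input=2 -> V=0 FIRE
t=7: input=1 -> V=8
t=8: input=3 -> V=0 FIRE
t=9: input=3 -> V=0 FIRE
t=10: input=2 -> V=0 FIRE
t=11: input=2 -> V=0 FIRE

Answer: 1 1 1 2 1 2 1 1 1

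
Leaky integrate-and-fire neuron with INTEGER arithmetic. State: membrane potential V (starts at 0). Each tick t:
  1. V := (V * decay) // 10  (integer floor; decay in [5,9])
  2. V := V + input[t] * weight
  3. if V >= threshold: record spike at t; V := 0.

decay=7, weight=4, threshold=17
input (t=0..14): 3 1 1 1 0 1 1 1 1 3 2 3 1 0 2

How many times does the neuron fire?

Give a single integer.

t=0: input=3 -> V=12
t=1: input=1 -> V=12
t=2: input=1 -> V=12
t=3: input=1 -> V=12
t=4: input=0 -> V=8
t=5: input=1 -> V=9
t=6: input=1 -> V=10
t=7: input=1 -> V=11
t=8: input=1 -> V=11
t=9: input=3 -> V=0 FIRE
t=10: input=2 -> V=8
t=11: input=3 -> V=0 FIRE
t=12: input=1 -> V=4
t=13: input=0 -> V=2
t=14: input=2 -> V=9

Answer: 2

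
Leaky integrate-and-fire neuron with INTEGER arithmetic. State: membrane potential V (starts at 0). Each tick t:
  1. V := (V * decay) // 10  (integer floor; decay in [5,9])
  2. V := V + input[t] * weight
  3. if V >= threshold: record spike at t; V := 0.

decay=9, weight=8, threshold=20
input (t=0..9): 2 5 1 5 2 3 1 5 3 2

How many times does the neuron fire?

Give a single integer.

t=0: input=2 -> V=16
t=1: input=5 -> V=0 FIRE
t=2: input=1 -> V=8
t=3: input=5 -> V=0 FIRE
t=4: input=2 -> V=16
t=5: input=3 -> V=0 FIRE
t=6: input=1 -> V=8
t=7: input=5 -> V=0 FIRE
t=8: input=3 -> V=0 FIRE
t=9: input=2 -> V=16

Answer: 5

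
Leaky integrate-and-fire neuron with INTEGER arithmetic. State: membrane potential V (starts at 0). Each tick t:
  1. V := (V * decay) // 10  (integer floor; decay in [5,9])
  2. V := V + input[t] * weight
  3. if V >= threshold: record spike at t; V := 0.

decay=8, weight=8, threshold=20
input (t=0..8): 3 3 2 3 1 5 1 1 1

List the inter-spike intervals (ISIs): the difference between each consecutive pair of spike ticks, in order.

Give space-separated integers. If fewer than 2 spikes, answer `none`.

t=0: input=3 -> V=0 FIRE
t=1: input=3 -> V=0 FIRE
t=2: input=2 -> V=16
t=3: input=3 -> V=0 FIRE
t=4: input=1 -> V=8
t=5: input=5 -> V=0 FIRE
t=6: input=1 -> V=8
t=7: input=1 -> V=14
t=8: input=1 -> V=19

Answer: 1 2 2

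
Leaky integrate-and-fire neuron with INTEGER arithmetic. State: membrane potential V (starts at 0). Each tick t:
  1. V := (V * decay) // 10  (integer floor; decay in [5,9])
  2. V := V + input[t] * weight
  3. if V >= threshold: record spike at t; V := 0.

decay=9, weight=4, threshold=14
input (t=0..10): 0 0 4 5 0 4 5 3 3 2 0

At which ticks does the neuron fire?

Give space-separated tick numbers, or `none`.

Answer: 2 3 5 6 8

Derivation:
t=0: input=0 -> V=0
t=1: input=0 -> V=0
t=2: input=4 -> V=0 FIRE
t=3: input=5 -> V=0 FIRE
t=4: input=0 -> V=0
t=5: input=4 -> V=0 FIRE
t=6: input=5 -> V=0 FIRE
t=7: input=3 -> V=12
t=8: input=3 -> V=0 FIRE
t=9: input=2 -> V=8
t=10: input=0 -> V=7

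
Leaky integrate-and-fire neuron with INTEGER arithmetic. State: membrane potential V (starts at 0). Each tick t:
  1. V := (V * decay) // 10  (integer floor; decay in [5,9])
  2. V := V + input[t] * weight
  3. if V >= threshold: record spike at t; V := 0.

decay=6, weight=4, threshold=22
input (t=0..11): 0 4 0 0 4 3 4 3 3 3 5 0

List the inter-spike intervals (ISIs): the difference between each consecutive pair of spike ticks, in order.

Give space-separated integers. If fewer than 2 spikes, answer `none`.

t=0: input=0 -> V=0
t=1: input=4 -> V=16
t=2: input=0 -> V=9
t=3: input=0 -> V=5
t=4: input=4 -> V=19
t=5: input=3 -> V=0 FIRE
t=6: input=4 -> V=16
t=7: input=3 -> V=21
t=8: input=3 -> V=0 FIRE
t=9: input=3 -> V=12
t=10: input=5 -> V=0 FIRE
t=11: input=0 -> V=0

Answer: 3 2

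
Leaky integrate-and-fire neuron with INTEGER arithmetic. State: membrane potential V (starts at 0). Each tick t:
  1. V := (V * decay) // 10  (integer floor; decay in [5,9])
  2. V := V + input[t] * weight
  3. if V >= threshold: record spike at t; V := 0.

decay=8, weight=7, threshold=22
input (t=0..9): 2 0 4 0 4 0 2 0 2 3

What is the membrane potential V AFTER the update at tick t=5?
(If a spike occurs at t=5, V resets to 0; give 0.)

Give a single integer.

Answer: 0

Derivation:
t=0: input=2 -> V=14
t=1: input=0 -> V=11
t=2: input=4 -> V=0 FIRE
t=3: input=0 -> V=0
t=4: input=4 -> V=0 FIRE
t=5: input=0 -> V=0
t=6: input=2 -> V=14
t=7: input=0 -> V=11
t=8: input=2 -> V=0 FIRE
t=9: input=3 -> V=21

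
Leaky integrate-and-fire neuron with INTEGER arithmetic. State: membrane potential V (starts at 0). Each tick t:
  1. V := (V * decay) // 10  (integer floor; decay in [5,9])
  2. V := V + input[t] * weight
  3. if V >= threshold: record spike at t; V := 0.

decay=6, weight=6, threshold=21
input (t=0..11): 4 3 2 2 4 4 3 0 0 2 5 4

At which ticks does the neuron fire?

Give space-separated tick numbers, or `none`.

t=0: input=4 -> V=0 FIRE
t=1: input=3 -> V=18
t=2: input=2 -> V=0 FIRE
t=3: input=2 -> V=12
t=4: input=4 -> V=0 FIRE
t=5: input=4 -> V=0 FIRE
t=6: input=3 -> V=18
t=7: input=0 -> V=10
t=8: input=0 -> V=6
t=9: input=2 -> V=15
t=10: input=5 -> V=0 FIRE
t=11: input=4 -> V=0 FIRE

Answer: 0 2 4 5 10 11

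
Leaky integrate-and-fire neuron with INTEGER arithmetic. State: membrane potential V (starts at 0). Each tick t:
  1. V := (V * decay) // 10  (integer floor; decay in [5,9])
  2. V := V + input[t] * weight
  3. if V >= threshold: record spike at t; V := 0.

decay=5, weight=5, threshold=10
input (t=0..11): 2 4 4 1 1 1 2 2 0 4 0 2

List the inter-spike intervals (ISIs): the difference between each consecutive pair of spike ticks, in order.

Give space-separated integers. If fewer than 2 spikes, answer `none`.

Answer: 1 1 4 1 2 2

Derivation:
t=0: input=2 -> V=0 FIRE
t=1: input=4 -> V=0 FIRE
t=2: input=4 -> V=0 FIRE
t=3: input=1 -> V=5
t=4: input=1 -> V=7
t=5: input=1 -> V=8
t=6: input=2 -> V=0 FIRE
t=7: input=2 -> V=0 FIRE
t=8: input=0 -> V=0
t=9: input=4 -> V=0 FIRE
t=10: input=0 -> V=0
t=11: input=2 -> V=0 FIRE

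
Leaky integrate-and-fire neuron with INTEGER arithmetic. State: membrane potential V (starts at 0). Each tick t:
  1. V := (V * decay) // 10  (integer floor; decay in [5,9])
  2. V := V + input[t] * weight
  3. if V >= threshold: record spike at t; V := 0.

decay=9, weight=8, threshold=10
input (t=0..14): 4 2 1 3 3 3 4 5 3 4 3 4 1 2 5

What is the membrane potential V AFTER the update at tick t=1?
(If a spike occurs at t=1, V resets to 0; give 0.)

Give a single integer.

t=0: input=4 -> V=0 FIRE
t=1: input=2 -> V=0 FIRE
t=2: input=1 -> V=8
t=3: input=3 -> V=0 FIRE
t=4: input=3 -> V=0 FIRE
t=5: input=3 -> V=0 FIRE
t=6: input=4 -> V=0 FIRE
t=7: input=5 -> V=0 FIRE
t=8: input=3 -> V=0 FIRE
t=9: input=4 -> V=0 FIRE
t=10: input=3 -> V=0 FIRE
t=11: input=4 -> V=0 FIRE
t=12: input=1 -> V=8
t=13: input=2 -> V=0 FIRE
t=14: input=5 -> V=0 FIRE

Answer: 0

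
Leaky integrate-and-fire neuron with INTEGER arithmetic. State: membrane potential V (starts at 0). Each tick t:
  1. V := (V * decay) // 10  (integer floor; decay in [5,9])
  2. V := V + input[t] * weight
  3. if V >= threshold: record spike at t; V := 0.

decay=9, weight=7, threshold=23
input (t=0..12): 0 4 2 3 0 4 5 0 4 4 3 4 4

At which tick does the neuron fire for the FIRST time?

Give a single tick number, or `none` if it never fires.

Answer: 1

Derivation:
t=0: input=0 -> V=0
t=1: input=4 -> V=0 FIRE
t=2: input=2 -> V=14
t=3: input=3 -> V=0 FIRE
t=4: input=0 -> V=0
t=5: input=4 -> V=0 FIRE
t=6: input=5 -> V=0 FIRE
t=7: input=0 -> V=0
t=8: input=4 -> V=0 FIRE
t=9: input=4 -> V=0 FIRE
t=10: input=3 -> V=21
t=11: input=4 -> V=0 FIRE
t=12: input=4 -> V=0 FIRE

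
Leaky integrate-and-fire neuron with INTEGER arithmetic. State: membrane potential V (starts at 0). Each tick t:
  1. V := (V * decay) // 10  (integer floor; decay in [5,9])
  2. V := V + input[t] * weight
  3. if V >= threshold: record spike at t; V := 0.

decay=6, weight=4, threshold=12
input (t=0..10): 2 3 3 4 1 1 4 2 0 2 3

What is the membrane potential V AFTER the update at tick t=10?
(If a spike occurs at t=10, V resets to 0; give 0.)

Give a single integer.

Answer: 0

Derivation:
t=0: input=2 -> V=8
t=1: input=3 -> V=0 FIRE
t=2: input=3 -> V=0 FIRE
t=3: input=4 -> V=0 FIRE
t=4: input=1 -> V=4
t=5: input=1 -> V=6
t=6: input=4 -> V=0 FIRE
t=7: input=2 -> V=8
t=8: input=0 -> V=4
t=9: input=2 -> V=10
t=10: input=3 -> V=0 FIRE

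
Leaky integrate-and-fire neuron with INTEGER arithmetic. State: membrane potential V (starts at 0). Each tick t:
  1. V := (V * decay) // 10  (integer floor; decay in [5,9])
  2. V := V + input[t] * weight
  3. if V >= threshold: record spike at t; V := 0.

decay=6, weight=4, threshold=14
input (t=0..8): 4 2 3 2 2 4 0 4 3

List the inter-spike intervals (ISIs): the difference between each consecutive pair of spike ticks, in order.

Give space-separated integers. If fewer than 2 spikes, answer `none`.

t=0: input=4 -> V=0 FIRE
t=1: input=2 -> V=8
t=2: input=3 -> V=0 FIRE
t=3: input=2 -> V=8
t=4: input=2 -> V=12
t=5: input=4 -> V=0 FIRE
t=6: input=0 -> V=0
t=7: input=4 -> V=0 FIRE
t=8: input=3 -> V=12

Answer: 2 3 2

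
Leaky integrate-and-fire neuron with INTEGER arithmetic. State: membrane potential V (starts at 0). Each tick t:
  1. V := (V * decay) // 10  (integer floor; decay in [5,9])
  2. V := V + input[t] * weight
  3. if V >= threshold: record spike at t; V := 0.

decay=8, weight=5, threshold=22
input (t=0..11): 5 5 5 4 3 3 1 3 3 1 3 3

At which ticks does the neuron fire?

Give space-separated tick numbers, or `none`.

Answer: 0 1 2 4 7 10

Derivation:
t=0: input=5 -> V=0 FIRE
t=1: input=5 -> V=0 FIRE
t=2: input=5 -> V=0 FIRE
t=3: input=4 -> V=20
t=4: input=3 -> V=0 FIRE
t=5: input=3 -> V=15
t=6: input=1 -> V=17
t=7: input=3 -> V=0 FIRE
t=8: input=3 -> V=15
t=9: input=1 -> V=17
t=10: input=3 -> V=0 FIRE
t=11: input=3 -> V=15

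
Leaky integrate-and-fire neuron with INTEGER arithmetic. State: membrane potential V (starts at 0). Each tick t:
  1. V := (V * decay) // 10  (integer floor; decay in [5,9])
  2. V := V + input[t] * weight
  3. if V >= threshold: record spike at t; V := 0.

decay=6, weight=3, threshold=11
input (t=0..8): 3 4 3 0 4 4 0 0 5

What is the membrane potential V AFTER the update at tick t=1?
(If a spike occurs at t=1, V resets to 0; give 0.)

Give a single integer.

t=0: input=3 -> V=9
t=1: input=4 -> V=0 FIRE
t=2: input=3 -> V=9
t=3: input=0 -> V=5
t=4: input=4 -> V=0 FIRE
t=5: input=4 -> V=0 FIRE
t=6: input=0 -> V=0
t=7: input=0 -> V=0
t=8: input=5 -> V=0 FIRE

Answer: 0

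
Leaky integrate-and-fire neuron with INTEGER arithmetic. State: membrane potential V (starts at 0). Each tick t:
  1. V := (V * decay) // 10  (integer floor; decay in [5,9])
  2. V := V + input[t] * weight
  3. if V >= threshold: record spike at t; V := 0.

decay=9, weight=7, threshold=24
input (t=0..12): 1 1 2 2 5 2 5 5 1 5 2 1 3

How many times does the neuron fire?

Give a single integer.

Answer: 6

Derivation:
t=0: input=1 -> V=7
t=1: input=1 -> V=13
t=2: input=2 -> V=0 FIRE
t=3: input=2 -> V=14
t=4: input=5 -> V=0 FIRE
t=5: input=2 -> V=14
t=6: input=5 -> V=0 FIRE
t=7: input=5 -> V=0 FIRE
t=8: input=1 -> V=7
t=9: input=5 -> V=0 FIRE
t=10: input=2 -> V=14
t=11: input=1 -> V=19
t=12: input=3 -> V=0 FIRE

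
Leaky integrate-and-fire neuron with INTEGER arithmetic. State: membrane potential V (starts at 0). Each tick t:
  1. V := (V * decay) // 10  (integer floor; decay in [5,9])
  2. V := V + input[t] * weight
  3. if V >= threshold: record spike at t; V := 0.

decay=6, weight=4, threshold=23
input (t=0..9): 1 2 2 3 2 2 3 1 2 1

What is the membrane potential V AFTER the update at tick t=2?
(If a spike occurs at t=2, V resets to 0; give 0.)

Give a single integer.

Answer: 14

Derivation:
t=0: input=1 -> V=4
t=1: input=2 -> V=10
t=2: input=2 -> V=14
t=3: input=3 -> V=20
t=4: input=2 -> V=20
t=5: input=2 -> V=20
t=6: input=3 -> V=0 FIRE
t=7: input=1 -> V=4
t=8: input=2 -> V=10
t=9: input=1 -> V=10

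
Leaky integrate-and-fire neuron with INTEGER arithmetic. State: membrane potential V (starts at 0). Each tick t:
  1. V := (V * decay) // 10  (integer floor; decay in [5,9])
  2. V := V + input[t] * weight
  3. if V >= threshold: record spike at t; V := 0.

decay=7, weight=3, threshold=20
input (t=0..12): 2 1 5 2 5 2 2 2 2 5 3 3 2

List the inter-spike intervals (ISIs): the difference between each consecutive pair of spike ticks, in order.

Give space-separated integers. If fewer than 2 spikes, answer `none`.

t=0: input=2 -> V=6
t=1: input=1 -> V=7
t=2: input=5 -> V=19
t=3: input=2 -> V=19
t=4: input=5 -> V=0 FIRE
t=5: input=2 -> V=6
t=6: input=2 -> V=10
t=7: input=2 -> V=13
t=8: input=2 -> V=15
t=9: input=5 -> V=0 FIRE
t=10: input=3 -> V=9
t=11: input=3 -> V=15
t=12: input=2 -> V=16

Answer: 5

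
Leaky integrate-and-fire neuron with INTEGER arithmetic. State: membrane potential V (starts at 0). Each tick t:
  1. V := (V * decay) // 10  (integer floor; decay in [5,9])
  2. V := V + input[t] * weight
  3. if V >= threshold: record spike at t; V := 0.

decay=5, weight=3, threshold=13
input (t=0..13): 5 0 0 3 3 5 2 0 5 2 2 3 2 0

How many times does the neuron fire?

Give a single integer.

t=0: input=5 -> V=0 FIRE
t=1: input=0 -> V=0
t=2: input=0 -> V=0
t=3: input=3 -> V=9
t=4: input=3 -> V=0 FIRE
t=5: input=5 -> V=0 FIRE
t=6: input=2 -> V=6
t=7: input=0 -> V=3
t=8: input=5 -> V=0 FIRE
t=9: input=2 -> V=6
t=10: input=2 -> V=9
t=11: input=3 -> V=0 FIRE
t=12: input=2 -> V=6
t=13: input=0 -> V=3

Answer: 5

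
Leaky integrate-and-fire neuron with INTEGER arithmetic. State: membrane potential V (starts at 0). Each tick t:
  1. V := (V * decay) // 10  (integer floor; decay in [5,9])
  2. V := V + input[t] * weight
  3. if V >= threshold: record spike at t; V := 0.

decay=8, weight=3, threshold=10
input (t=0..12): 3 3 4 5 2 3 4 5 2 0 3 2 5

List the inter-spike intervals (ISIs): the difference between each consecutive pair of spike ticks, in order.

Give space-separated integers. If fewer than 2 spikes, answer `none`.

t=0: input=3 -> V=9
t=1: input=3 -> V=0 FIRE
t=2: input=4 -> V=0 FIRE
t=3: input=5 -> V=0 FIRE
t=4: input=2 -> V=6
t=5: input=3 -> V=0 FIRE
t=6: input=4 -> V=0 FIRE
t=7: input=5 -> V=0 FIRE
t=8: input=2 -> V=6
t=9: input=0 -> V=4
t=10: input=3 -> V=0 FIRE
t=11: input=2 -> V=6
t=12: input=5 -> V=0 FIRE

Answer: 1 1 2 1 1 3 2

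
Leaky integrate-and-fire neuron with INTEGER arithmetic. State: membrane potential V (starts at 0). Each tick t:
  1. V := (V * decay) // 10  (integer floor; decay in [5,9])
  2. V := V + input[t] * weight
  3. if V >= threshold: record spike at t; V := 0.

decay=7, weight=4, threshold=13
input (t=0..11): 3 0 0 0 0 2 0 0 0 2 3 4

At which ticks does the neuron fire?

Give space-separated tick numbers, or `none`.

t=0: input=3 -> V=12
t=1: input=0 -> V=8
t=2: input=0 -> V=5
t=3: input=0 -> V=3
t=4: input=0 -> V=2
t=5: input=2 -> V=9
t=6: input=0 -> V=6
t=7: input=0 -> V=4
t=8: input=0 -> V=2
t=9: input=2 -> V=9
t=10: input=3 -> V=0 FIRE
t=11: input=4 -> V=0 FIRE

Answer: 10 11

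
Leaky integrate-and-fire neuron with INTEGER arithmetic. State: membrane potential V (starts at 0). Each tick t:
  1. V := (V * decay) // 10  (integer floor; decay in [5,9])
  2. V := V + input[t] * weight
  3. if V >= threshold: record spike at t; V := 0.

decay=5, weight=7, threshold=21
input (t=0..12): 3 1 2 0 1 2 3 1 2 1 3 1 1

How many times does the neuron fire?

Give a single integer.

Answer: 3

Derivation:
t=0: input=3 -> V=0 FIRE
t=1: input=1 -> V=7
t=2: input=2 -> V=17
t=3: input=0 -> V=8
t=4: input=1 -> V=11
t=5: input=2 -> V=19
t=6: input=3 -> V=0 FIRE
t=7: input=1 -> V=7
t=8: input=2 -> V=17
t=9: input=1 -> V=15
t=10: input=3 -> V=0 FIRE
t=11: input=1 -> V=7
t=12: input=1 -> V=10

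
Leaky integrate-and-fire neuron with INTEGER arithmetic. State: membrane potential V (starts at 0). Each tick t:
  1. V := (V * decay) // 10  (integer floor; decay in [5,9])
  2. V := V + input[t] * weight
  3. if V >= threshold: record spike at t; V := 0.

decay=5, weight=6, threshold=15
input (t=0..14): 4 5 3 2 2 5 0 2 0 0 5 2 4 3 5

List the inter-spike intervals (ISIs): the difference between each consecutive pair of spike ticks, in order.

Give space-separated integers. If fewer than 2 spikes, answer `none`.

Answer: 1 1 2 1 5 2 1 1

Derivation:
t=0: input=4 -> V=0 FIRE
t=1: input=5 -> V=0 FIRE
t=2: input=3 -> V=0 FIRE
t=3: input=2 -> V=12
t=4: input=2 -> V=0 FIRE
t=5: input=5 -> V=0 FIRE
t=6: input=0 -> V=0
t=7: input=2 -> V=12
t=8: input=0 -> V=6
t=9: input=0 -> V=3
t=10: input=5 -> V=0 FIRE
t=11: input=2 -> V=12
t=12: input=4 -> V=0 FIRE
t=13: input=3 -> V=0 FIRE
t=14: input=5 -> V=0 FIRE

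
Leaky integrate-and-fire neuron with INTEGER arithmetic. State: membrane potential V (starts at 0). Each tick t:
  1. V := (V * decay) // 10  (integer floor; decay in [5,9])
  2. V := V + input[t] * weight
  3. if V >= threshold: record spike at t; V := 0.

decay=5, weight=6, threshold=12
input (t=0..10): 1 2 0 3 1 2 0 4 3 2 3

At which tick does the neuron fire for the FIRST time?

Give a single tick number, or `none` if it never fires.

t=0: input=1 -> V=6
t=1: input=2 -> V=0 FIRE
t=2: input=0 -> V=0
t=3: input=3 -> V=0 FIRE
t=4: input=1 -> V=6
t=5: input=2 -> V=0 FIRE
t=6: input=0 -> V=0
t=7: input=4 -> V=0 FIRE
t=8: input=3 -> V=0 FIRE
t=9: input=2 -> V=0 FIRE
t=10: input=3 -> V=0 FIRE

Answer: 1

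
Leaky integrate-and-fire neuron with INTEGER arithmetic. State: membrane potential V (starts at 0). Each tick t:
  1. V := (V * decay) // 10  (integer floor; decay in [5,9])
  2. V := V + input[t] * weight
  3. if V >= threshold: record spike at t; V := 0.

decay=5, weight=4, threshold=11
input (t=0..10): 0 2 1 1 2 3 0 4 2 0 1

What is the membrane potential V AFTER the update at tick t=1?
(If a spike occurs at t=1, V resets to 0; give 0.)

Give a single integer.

t=0: input=0 -> V=0
t=1: input=2 -> V=8
t=2: input=1 -> V=8
t=3: input=1 -> V=8
t=4: input=2 -> V=0 FIRE
t=5: input=3 -> V=0 FIRE
t=6: input=0 -> V=0
t=7: input=4 -> V=0 FIRE
t=8: input=2 -> V=8
t=9: input=0 -> V=4
t=10: input=1 -> V=6

Answer: 8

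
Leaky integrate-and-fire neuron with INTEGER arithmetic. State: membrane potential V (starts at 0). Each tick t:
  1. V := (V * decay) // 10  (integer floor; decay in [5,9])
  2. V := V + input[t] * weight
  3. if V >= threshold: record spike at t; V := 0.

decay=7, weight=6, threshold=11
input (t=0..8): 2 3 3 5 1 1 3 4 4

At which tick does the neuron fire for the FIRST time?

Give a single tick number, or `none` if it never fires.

Answer: 0

Derivation:
t=0: input=2 -> V=0 FIRE
t=1: input=3 -> V=0 FIRE
t=2: input=3 -> V=0 FIRE
t=3: input=5 -> V=0 FIRE
t=4: input=1 -> V=6
t=5: input=1 -> V=10
t=6: input=3 -> V=0 FIRE
t=7: input=4 -> V=0 FIRE
t=8: input=4 -> V=0 FIRE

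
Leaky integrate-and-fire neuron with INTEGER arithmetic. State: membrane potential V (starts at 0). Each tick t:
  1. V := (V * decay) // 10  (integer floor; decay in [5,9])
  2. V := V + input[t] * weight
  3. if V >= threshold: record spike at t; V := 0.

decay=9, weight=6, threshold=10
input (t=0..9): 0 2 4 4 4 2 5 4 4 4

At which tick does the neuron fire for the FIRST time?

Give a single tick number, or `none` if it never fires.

Answer: 1

Derivation:
t=0: input=0 -> V=0
t=1: input=2 -> V=0 FIRE
t=2: input=4 -> V=0 FIRE
t=3: input=4 -> V=0 FIRE
t=4: input=4 -> V=0 FIRE
t=5: input=2 -> V=0 FIRE
t=6: input=5 -> V=0 FIRE
t=7: input=4 -> V=0 FIRE
t=8: input=4 -> V=0 FIRE
t=9: input=4 -> V=0 FIRE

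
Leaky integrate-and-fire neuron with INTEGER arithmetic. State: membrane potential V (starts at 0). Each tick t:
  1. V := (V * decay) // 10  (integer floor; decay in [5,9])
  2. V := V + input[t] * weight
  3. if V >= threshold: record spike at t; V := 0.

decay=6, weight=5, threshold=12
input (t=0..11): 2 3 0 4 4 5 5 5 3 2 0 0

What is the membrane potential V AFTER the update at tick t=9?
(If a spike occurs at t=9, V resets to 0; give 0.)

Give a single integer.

Answer: 10

Derivation:
t=0: input=2 -> V=10
t=1: input=3 -> V=0 FIRE
t=2: input=0 -> V=0
t=3: input=4 -> V=0 FIRE
t=4: input=4 -> V=0 FIRE
t=5: input=5 -> V=0 FIRE
t=6: input=5 -> V=0 FIRE
t=7: input=5 -> V=0 FIRE
t=8: input=3 -> V=0 FIRE
t=9: input=2 -> V=10
t=10: input=0 -> V=6
t=11: input=0 -> V=3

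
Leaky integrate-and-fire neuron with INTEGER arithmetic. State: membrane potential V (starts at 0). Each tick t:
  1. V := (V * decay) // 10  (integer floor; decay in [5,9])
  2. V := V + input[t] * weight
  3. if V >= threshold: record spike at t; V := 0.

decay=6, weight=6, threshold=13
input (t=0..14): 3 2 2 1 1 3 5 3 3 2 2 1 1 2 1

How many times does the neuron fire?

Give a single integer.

Answer: 8

Derivation:
t=0: input=3 -> V=0 FIRE
t=1: input=2 -> V=12
t=2: input=2 -> V=0 FIRE
t=3: input=1 -> V=6
t=4: input=1 -> V=9
t=5: input=3 -> V=0 FIRE
t=6: input=5 -> V=0 FIRE
t=7: input=3 -> V=0 FIRE
t=8: input=3 -> V=0 FIRE
t=9: input=2 -> V=12
t=10: input=2 -> V=0 FIRE
t=11: input=1 -> V=6
t=12: input=1 -> V=9
t=13: input=2 -> V=0 FIRE
t=14: input=1 -> V=6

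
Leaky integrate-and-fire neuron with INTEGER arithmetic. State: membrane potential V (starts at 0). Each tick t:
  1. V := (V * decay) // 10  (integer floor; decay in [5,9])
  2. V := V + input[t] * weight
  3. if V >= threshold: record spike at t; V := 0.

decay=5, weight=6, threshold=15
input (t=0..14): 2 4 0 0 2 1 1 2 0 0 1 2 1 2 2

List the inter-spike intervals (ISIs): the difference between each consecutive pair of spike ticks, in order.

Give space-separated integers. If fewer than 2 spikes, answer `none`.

Answer: 6 4 2

Derivation:
t=0: input=2 -> V=12
t=1: input=4 -> V=0 FIRE
t=2: input=0 -> V=0
t=3: input=0 -> V=0
t=4: input=2 -> V=12
t=5: input=1 -> V=12
t=6: input=1 -> V=12
t=7: input=2 -> V=0 FIRE
t=8: input=0 -> V=0
t=9: input=0 -> V=0
t=10: input=1 -> V=6
t=11: input=2 -> V=0 FIRE
t=12: input=1 -> V=6
t=13: input=2 -> V=0 FIRE
t=14: input=2 -> V=12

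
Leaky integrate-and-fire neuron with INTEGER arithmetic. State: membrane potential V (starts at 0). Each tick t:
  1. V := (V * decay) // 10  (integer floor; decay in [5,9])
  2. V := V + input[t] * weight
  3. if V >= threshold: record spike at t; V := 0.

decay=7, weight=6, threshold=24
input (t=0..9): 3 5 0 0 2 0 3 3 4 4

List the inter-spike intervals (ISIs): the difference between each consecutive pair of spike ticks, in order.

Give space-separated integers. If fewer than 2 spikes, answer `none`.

t=0: input=3 -> V=18
t=1: input=5 -> V=0 FIRE
t=2: input=0 -> V=0
t=3: input=0 -> V=0
t=4: input=2 -> V=12
t=5: input=0 -> V=8
t=6: input=3 -> V=23
t=7: input=3 -> V=0 FIRE
t=8: input=4 -> V=0 FIRE
t=9: input=4 -> V=0 FIRE

Answer: 6 1 1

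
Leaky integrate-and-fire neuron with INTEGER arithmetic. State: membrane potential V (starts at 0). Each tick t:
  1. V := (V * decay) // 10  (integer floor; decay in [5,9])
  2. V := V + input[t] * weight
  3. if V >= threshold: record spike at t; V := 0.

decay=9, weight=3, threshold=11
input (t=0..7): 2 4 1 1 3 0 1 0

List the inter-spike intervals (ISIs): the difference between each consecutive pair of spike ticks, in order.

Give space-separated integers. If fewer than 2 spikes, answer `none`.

Answer: 3

Derivation:
t=0: input=2 -> V=6
t=1: input=4 -> V=0 FIRE
t=2: input=1 -> V=3
t=3: input=1 -> V=5
t=4: input=3 -> V=0 FIRE
t=5: input=0 -> V=0
t=6: input=1 -> V=3
t=7: input=0 -> V=2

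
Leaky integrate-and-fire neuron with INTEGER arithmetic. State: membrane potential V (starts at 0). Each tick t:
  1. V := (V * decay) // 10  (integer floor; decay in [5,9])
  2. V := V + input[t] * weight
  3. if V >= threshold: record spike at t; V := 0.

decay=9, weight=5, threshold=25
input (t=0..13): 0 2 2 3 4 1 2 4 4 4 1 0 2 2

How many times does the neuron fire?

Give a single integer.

Answer: 4

Derivation:
t=0: input=0 -> V=0
t=1: input=2 -> V=10
t=2: input=2 -> V=19
t=3: input=3 -> V=0 FIRE
t=4: input=4 -> V=20
t=5: input=1 -> V=23
t=6: input=2 -> V=0 FIRE
t=7: input=4 -> V=20
t=8: input=4 -> V=0 FIRE
t=9: input=4 -> V=20
t=10: input=1 -> V=23
t=11: input=0 -> V=20
t=12: input=2 -> V=0 FIRE
t=13: input=2 -> V=10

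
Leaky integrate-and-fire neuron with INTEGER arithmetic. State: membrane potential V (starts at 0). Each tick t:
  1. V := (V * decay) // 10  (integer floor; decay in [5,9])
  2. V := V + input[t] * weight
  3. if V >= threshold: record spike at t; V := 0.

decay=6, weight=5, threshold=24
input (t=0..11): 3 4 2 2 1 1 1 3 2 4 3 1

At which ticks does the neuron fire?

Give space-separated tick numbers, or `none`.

t=0: input=3 -> V=15
t=1: input=4 -> V=0 FIRE
t=2: input=2 -> V=10
t=3: input=2 -> V=16
t=4: input=1 -> V=14
t=5: input=1 -> V=13
t=6: input=1 -> V=12
t=7: input=3 -> V=22
t=8: input=2 -> V=23
t=9: input=4 -> V=0 FIRE
t=10: input=3 -> V=15
t=11: input=1 -> V=14

Answer: 1 9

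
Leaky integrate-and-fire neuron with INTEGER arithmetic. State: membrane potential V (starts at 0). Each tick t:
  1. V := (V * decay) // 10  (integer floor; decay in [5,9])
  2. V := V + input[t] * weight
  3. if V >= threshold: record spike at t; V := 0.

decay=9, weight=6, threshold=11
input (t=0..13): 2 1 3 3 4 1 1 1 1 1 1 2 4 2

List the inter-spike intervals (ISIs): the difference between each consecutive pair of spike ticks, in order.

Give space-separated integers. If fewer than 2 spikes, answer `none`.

t=0: input=2 -> V=0 FIRE
t=1: input=1 -> V=6
t=2: input=3 -> V=0 FIRE
t=3: input=3 -> V=0 FIRE
t=4: input=4 -> V=0 FIRE
t=5: input=1 -> V=6
t=6: input=1 -> V=0 FIRE
t=7: input=1 -> V=6
t=8: input=1 -> V=0 FIRE
t=9: input=1 -> V=6
t=10: input=1 -> V=0 FIRE
t=11: input=2 -> V=0 FIRE
t=12: input=4 -> V=0 FIRE
t=13: input=2 -> V=0 FIRE

Answer: 2 1 1 2 2 2 1 1 1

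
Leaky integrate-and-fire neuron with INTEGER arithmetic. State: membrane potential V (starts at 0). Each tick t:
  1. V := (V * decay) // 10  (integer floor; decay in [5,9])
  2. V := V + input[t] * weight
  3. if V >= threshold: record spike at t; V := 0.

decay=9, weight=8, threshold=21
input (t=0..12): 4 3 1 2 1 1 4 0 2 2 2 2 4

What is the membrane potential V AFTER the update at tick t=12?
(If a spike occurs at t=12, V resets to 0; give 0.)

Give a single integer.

Answer: 0

Derivation:
t=0: input=4 -> V=0 FIRE
t=1: input=3 -> V=0 FIRE
t=2: input=1 -> V=8
t=3: input=2 -> V=0 FIRE
t=4: input=1 -> V=8
t=5: input=1 -> V=15
t=6: input=4 -> V=0 FIRE
t=7: input=0 -> V=0
t=8: input=2 -> V=16
t=9: input=2 -> V=0 FIRE
t=10: input=2 -> V=16
t=11: input=2 -> V=0 FIRE
t=12: input=4 -> V=0 FIRE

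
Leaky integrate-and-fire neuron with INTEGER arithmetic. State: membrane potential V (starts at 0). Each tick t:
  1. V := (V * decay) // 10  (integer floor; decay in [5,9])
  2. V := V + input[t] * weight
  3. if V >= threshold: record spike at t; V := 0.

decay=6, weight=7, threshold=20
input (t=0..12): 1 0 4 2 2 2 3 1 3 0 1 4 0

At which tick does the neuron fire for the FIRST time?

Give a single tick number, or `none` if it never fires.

Answer: 2

Derivation:
t=0: input=1 -> V=7
t=1: input=0 -> V=4
t=2: input=4 -> V=0 FIRE
t=3: input=2 -> V=14
t=4: input=2 -> V=0 FIRE
t=5: input=2 -> V=14
t=6: input=3 -> V=0 FIRE
t=7: input=1 -> V=7
t=8: input=3 -> V=0 FIRE
t=9: input=0 -> V=0
t=10: input=1 -> V=7
t=11: input=4 -> V=0 FIRE
t=12: input=0 -> V=0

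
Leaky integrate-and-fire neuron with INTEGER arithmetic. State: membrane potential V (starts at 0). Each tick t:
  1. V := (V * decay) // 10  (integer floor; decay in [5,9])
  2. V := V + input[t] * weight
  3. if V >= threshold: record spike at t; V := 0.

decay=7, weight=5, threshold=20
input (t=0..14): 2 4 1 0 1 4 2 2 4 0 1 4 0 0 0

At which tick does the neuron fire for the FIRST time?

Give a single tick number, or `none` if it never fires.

Answer: 1

Derivation:
t=0: input=2 -> V=10
t=1: input=4 -> V=0 FIRE
t=2: input=1 -> V=5
t=3: input=0 -> V=3
t=4: input=1 -> V=7
t=5: input=4 -> V=0 FIRE
t=6: input=2 -> V=10
t=7: input=2 -> V=17
t=8: input=4 -> V=0 FIRE
t=9: input=0 -> V=0
t=10: input=1 -> V=5
t=11: input=4 -> V=0 FIRE
t=12: input=0 -> V=0
t=13: input=0 -> V=0
t=14: input=0 -> V=0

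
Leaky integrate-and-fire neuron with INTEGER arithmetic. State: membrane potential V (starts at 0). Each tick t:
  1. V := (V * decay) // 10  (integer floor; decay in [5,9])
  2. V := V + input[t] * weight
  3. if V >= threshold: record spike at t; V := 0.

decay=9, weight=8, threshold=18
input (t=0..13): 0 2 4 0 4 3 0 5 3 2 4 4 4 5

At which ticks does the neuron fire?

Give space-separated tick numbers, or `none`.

Answer: 2 4 5 7 8 10 11 12 13

Derivation:
t=0: input=0 -> V=0
t=1: input=2 -> V=16
t=2: input=4 -> V=0 FIRE
t=3: input=0 -> V=0
t=4: input=4 -> V=0 FIRE
t=5: input=3 -> V=0 FIRE
t=6: input=0 -> V=0
t=7: input=5 -> V=0 FIRE
t=8: input=3 -> V=0 FIRE
t=9: input=2 -> V=16
t=10: input=4 -> V=0 FIRE
t=11: input=4 -> V=0 FIRE
t=12: input=4 -> V=0 FIRE
t=13: input=5 -> V=0 FIRE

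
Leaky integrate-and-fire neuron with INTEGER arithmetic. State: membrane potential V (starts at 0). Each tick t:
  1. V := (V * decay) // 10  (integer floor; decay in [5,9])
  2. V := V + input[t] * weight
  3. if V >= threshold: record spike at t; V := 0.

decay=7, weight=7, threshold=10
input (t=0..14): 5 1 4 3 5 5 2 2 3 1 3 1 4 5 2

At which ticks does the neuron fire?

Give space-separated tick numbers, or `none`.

t=0: input=5 -> V=0 FIRE
t=1: input=1 -> V=7
t=2: input=4 -> V=0 FIRE
t=3: input=3 -> V=0 FIRE
t=4: input=5 -> V=0 FIRE
t=5: input=5 -> V=0 FIRE
t=6: input=2 -> V=0 FIRE
t=7: input=2 -> V=0 FIRE
t=8: input=3 -> V=0 FIRE
t=9: input=1 -> V=7
t=10: input=3 -> V=0 FIRE
t=11: input=1 -> V=7
t=12: input=4 -> V=0 FIRE
t=13: input=5 -> V=0 FIRE
t=14: input=2 -> V=0 FIRE

Answer: 0 2 3 4 5 6 7 8 10 12 13 14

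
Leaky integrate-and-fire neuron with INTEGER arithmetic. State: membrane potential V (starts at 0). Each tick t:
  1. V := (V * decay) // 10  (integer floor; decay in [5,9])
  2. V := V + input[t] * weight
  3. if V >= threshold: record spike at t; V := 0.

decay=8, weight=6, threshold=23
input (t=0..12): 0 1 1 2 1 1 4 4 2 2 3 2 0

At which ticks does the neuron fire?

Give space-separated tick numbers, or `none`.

t=0: input=0 -> V=0
t=1: input=1 -> V=6
t=2: input=1 -> V=10
t=3: input=2 -> V=20
t=4: input=1 -> V=22
t=5: input=1 -> V=0 FIRE
t=6: input=4 -> V=0 FIRE
t=7: input=4 -> V=0 FIRE
t=8: input=2 -> V=12
t=9: input=2 -> V=21
t=10: input=3 -> V=0 FIRE
t=11: input=2 -> V=12
t=12: input=0 -> V=9

Answer: 5 6 7 10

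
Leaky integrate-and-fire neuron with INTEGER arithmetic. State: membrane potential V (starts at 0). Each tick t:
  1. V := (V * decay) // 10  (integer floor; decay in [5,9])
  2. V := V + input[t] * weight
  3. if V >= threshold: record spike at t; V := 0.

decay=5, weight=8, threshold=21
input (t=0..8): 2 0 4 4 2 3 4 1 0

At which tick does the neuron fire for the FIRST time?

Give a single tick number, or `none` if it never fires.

Answer: 2

Derivation:
t=0: input=2 -> V=16
t=1: input=0 -> V=8
t=2: input=4 -> V=0 FIRE
t=3: input=4 -> V=0 FIRE
t=4: input=2 -> V=16
t=5: input=3 -> V=0 FIRE
t=6: input=4 -> V=0 FIRE
t=7: input=1 -> V=8
t=8: input=0 -> V=4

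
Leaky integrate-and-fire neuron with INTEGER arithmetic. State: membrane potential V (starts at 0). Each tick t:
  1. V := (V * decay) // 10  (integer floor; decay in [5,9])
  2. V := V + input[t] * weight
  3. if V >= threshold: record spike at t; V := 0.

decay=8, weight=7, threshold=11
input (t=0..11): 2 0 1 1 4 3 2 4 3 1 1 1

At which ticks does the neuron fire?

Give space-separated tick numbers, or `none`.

t=0: input=2 -> V=0 FIRE
t=1: input=0 -> V=0
t=2: input=1 -> V=7
t=3: input=1 -> V=0 FIRE
t=4: input=4 -> V=0 FIRE
t=5: input=3 -> V=0 FIRE
t=6: input=2 -> V=0 FIRE
t=7: input=4 -> V=0 FIRE
t=8: input=3 -> V=0 FIRE
t=9: input=1 -> V=7
t=10: input=1 -> V=0 FIRE
t=11: input=1 -> V=7

Answer: 0 3 4 5 6 7 8 10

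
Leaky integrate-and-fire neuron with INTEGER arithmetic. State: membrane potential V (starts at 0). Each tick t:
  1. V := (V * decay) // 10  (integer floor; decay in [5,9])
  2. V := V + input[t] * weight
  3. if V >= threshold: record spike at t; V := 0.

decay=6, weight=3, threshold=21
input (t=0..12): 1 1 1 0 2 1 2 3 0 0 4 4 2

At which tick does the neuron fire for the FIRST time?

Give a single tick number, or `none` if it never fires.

Answer: 11

Derivation:
t=0: input=1 -> V=3
t=1: input=1 -> V=4
t=2: input=1 -> V=5
t=3: input=0 -> V=3
t=4: input=2 -> V=7
t=5: input=1 -> V=7
t=6: input=2 -> V=10
t=7: input=3 -> V=15
t=8: input=0 -> V=9
t=9: input=0 -> V=5
t=10: input=4 -> V=15
t=11: input=4 -> V=0 FIRE
t=12: input=2 -> V=6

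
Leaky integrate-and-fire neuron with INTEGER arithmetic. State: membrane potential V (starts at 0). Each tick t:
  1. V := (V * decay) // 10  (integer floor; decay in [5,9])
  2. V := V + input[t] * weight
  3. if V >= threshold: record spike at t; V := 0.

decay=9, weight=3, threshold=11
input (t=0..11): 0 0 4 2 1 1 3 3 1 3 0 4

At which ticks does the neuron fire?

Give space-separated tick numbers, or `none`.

Answer: 2 6 8 11

Derivation:
t=0: input=0 -> V=0
t=1: input=0 -> V=0
t=2: input=4 -> V=0 FIRE
t=3: input=2 -> V=6
t=4: input=1 -> V=8
t=5: input=1 -> V=10
t=6: input=3 -> V=0 FIRE
t=7: input=3 -> V=9
t=8: input=1 -> V=0 FIRE
t=9: input=3 -> V=9
t=10: input=0 -> V=8
t=11: input=4 -> V=0 FIRE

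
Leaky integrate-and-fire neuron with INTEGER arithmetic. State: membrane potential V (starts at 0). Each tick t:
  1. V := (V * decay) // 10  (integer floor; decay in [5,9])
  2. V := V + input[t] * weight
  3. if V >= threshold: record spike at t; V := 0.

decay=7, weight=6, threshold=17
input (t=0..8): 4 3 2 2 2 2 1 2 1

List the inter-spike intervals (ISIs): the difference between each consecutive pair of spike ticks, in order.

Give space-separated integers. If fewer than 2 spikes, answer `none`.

t=0: input=4 -> V=0 FIRE
t=1: input=3 -> V=0 FIRE
t=2: input=2 -> V=12
t=3: input=2 -> V=0 FIRE
t=4: input=2 -> V=12
t=5: input=2 -> V=0 FIRE
t=6: input=1 -> V=6
t=7: input=2 -> V=16
t=8: input=1 -> V=0 FIRE

Answer: 1 2 2 3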